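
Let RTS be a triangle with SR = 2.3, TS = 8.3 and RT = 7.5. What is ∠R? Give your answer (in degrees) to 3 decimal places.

By the law of cosines, cos R = (SR² + RT² − TS²) / (2·SR·RT) ≈ -0.21304, so ∠R ≈ 102.30°.

102.301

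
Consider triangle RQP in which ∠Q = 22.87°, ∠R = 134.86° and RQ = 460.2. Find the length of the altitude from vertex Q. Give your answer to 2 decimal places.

326.20

The third angle is ∠P = 180° − ∠R − ∠Q = 22.27°.
Law of sines: QP = RQ·sin R/sin P ≈ 860.76.
Law of sines: PR = RQ·sin Q/sin P ≈ 471.94.
Area = ½·RQ·QP·sin Q ≈ 76975.
The altitude from Q has length 2·area/PR ≈ 326.2.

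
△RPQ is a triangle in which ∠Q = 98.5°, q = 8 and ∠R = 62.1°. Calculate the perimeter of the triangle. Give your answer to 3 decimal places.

The third angle is ∠P = 180° − ∠Q − ∠R = 19.40°.
Law of sines: r = q·sin R/sin Q ≈ 7.1486.
Law of sines: p = q·sin P/sin Q ≈ 2.6868.
Semiperimeter s = (7.1486+2.6868+8)/2 = 8.9177.
Perimeter = 7.1486 + 2.6868 + 8 = 17.835.

17.835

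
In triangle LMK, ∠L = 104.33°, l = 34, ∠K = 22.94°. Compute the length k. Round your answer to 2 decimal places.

The third angle is ∠M = 180° − ∠K − ∠L = 52.73°.
Law of sines: k = l·sin K/sin L ≈ 13.678.

13.68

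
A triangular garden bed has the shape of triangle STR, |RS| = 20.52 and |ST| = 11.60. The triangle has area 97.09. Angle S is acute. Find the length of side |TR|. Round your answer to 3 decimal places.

16.742

From area = ½·|RS|·|ST|·sin S, we get sin S = 2·area/(|RS|·|ST|) ≈ 0.81577.
Taking the acute solution, ∠S ≈ 0.954 rad.
Law of cosines then gives |TR| ≈ 16.742.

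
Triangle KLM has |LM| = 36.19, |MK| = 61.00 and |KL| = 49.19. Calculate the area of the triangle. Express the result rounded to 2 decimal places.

Semiperimeter s = (36.19 + 61 + 49.19)/2 = 73.19.
Heron's formula: area = √(73.19·37·12.19·24) ≈ 890.09.

890.09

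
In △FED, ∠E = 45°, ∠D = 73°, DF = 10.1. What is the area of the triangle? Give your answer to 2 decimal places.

area ≈ 60.91

The third angle is ∠F = 180° − ∠E − ∠D = 62.00°.
Law of sines: ED = DF·sin F/sin E ≈ 12.612.
Law of sines: FE = DF·sin D/sin E ≈ 13.659.
Area = ½·DF·ED·sin D ≈ 60.906.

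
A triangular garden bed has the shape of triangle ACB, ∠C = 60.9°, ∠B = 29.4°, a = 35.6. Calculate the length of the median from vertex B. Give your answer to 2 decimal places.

The third angle is ∠A = 180° − ∠C − ∠B = 89.70°.
Law of sines: c = a·sin C/sin A ≈ 31.107.
Law of sines: b = a·sin B/sin A ≈ 17.476.
Median from B: ½√(2·a² + 2·c² − b²) ≈ 32.267.

m_B ≈ 32.27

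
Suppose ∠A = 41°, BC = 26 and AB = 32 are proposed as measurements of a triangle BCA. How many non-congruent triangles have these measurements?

2

AB·sin A = 32·sin(41°) ≈ 20.99.
Since AB sin A < BC < AB (20.99 < 26 < 32), two triangles exist.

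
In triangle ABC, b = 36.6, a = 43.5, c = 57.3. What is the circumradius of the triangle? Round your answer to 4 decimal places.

28.6537

By the law of cosines, cos A = (b² + c² − a²) / (2·b·c) ≈ 0.65102, so ∠A ≈ 49.38°.
Circumradius = a/(2 sin A) ≈ 28.654.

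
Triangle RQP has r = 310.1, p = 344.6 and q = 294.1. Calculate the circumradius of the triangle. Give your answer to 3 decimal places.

183.961

By the law of cosines, cos R = (q² + p² − r²) / (2·q·p) ≈ 0.53816, so ∠R ≈ 57.44°.
Circumradius = r/(2 sin R) ≈ 183.96.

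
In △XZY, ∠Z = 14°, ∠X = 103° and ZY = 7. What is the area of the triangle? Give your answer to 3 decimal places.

The third angle is ∠Y = 180° − ∠X − ∠Z = 63.00°.
Law of sines: YX = ZY·sin Z/sin X ≈ 1.738.
Law of sines: XZ = ZY·sin Y/sin X ≈ 6.4011.
Area = ½·ZY·YX·sin Y ≈ 5.42.

area ≈ 5.420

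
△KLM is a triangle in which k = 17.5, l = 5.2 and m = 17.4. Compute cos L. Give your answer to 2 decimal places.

0.96

By the law of cosines, cos L = (m² + k² − l²) / (2·m·k) ≈ 0.95562, so ∠L ≈ 17.13°.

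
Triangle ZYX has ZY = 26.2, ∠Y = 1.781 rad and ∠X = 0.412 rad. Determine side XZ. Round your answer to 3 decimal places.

63.987

The third angle is ∠Z = π − ∠Y − ∠X = 0.949 rad.
Law of sines: XZ = ZY·sin Y/sin X ≈ 63.987.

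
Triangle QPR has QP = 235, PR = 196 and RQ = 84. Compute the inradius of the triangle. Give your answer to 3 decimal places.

Semiperimeter s = (196 + 84 + 235)/2 = 257.5.
Heron's formula: area = √(257.5·61.5·173.5·22.5) ≈ 7862.6.
Inradius = area/s = 7862.6/257.5 ≈ 30.534.

30.534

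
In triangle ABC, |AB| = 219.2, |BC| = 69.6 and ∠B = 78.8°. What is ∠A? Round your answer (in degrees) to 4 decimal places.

18.3632

By the law of cosines, |CA|² = |AB|² + |BC|² − 2·|AB|·|BC|·cos B = 46966, so |CA| ≈ 216.72.
Law of cosines again: cos A = (|CA|² + |AB|² − |BC|²)/(2·|CA|·|AB|) ≈ 0.94908, so ∠A ≈ 18.36°.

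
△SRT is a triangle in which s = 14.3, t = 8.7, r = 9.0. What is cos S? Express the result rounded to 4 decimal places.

By the law of cosines, cos S = (r² + t² − s²) / (2·r·t) ≈ -0.30524, so ∠S ≈ 107.77°.

cos S ≈ -0.3052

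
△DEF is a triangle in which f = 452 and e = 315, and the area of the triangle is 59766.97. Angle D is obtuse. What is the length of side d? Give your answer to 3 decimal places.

676.933

From area = ½·e·f·sin D, we get sin D = 2·area/(e·f) ≈ 0.83954.
Taking the obtuse solution, ∠D ≈ 122.91°.
Law of cosines then gives d ≈ 676.93.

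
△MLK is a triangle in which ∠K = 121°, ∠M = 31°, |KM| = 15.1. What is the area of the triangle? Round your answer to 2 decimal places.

107.21

The third angle is ∠L = 180° − ∠K − ∠M = 28.00°.
Law of sines: |LK| = |KM|·sin M/sin L ≈ 16.566.
Law of sines: |ML| = |KM|·sin K/sin L ≈ 27.57.
Area = ½·|KM|·|LK|·sin K ≈ 107.21.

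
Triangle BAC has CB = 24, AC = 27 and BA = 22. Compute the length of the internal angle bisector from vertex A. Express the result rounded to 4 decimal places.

t_A ≈ 21.2485

By the law of cosines, cos A = (BA² + AC² − CB²) / (2·BA·AC) ≈ 0.53620, so ∠A ≈ 57.57°.
The bisector from A has length 2·BA·AC·cos(∠A/2)/(BA+AC) ≈ 21.249.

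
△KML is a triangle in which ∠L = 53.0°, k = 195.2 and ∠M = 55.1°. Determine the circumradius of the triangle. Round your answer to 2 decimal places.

The third angle is ∠K = 180° − ∠M − ∠L = 71.90°.
Law of sines: m = k·sin M/sin K ≈ 168.43.
Law of sines: l = k·sin L/sin K ≈ 164.01.
Circumradius = k/(2 sin K) ≈ 102.68.

R ≈ 102.68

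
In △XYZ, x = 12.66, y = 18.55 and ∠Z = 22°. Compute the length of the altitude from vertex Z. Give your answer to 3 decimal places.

By the law of cosines, z² = x² + y² − 2·x·y·cos Z = 68.893, so z ≈ 8.3002.
Area = ½·x·y·sin Z ≈ 43.987.
The altitude from Z has length 2·area/z ≈ 10.599.

10.599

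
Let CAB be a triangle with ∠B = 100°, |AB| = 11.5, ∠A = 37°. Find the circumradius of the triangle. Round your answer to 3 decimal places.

The third angle is ∠C = 180° − ∠A − ∠B = 43.00°.
Law of sines: |BC| = |AB|·sin A/sin C ≈ 10.148.
Law of sines: |CA| = |AB|·sin B/sin C ≈ 16.606.
Circumradius = |AB|/(2 sin C) ≈ 8.4311.

8.431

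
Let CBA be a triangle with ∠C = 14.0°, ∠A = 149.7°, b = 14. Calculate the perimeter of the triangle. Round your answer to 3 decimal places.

perimeter ≈ 51.234

The third angle is ∠B = 180° − ∠A − ∠C = 16.30°.
Law of sines: c = b·sin C/sin B ≈ 12.067.
Law of sines: a = b·sin A/sin B ≈ 25.166.
Semiperimeter s = (12.067+14+25.166)/2 = 25.617.
Perimeter = 12.067 + 14 + 25.166 = 51.234.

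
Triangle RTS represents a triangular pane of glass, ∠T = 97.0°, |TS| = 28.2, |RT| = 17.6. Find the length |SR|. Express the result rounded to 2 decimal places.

35.01

By the law of cosines, |SR|² = |RT|² + |TS|² − 2·|RT|·|TS|·cos T = 1226, so |SR| ≈ 35.014.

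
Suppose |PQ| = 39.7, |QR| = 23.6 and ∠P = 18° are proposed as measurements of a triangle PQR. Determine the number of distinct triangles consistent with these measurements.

2

|PQ|·sin P = 39.7·sin(18°) ≈ 12.27.
Since |PQ| sin P < |QR| < |PQ| (12.27 < 23.6 < 39.7), two triangles exist.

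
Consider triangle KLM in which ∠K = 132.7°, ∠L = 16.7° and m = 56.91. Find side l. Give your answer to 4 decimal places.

The third angle is ∠M = 180° − ∠K − ∠L = 30.60°.
Law of sines: l = m·sin L/sin M ≈ 32.126.

32.1264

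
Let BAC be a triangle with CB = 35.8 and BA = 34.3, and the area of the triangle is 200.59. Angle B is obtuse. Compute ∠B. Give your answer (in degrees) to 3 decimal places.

From area = ½·CB·BA·sin B, we get sin B = 2·area/(CB·BA) ≈ 0.32671.
Taking the obtuse solution, ∠B ≈ 160.93°.

160.931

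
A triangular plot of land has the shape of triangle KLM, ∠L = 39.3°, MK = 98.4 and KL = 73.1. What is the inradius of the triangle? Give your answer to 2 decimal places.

Law of sines: sin M = KL·sin L/MK ≈ 0.47053.
Since MK ≥ KL, only the acute value applies: ∠M ≈ 28.07°.
Then ∠K = 180° − ∠L − ∠M ≈ 112.63°.
Law of sines gives LM = MK·sin K/sin L ≈ 143.39.
Area = ½·MK·KL·sin K ≈ 3319.6.
Semiperimeter s = (143.39+98.4+73.1)/2 = 157.45.
Inradius = area/s = 3319.6/157.45 ≈ 21.084.

21.08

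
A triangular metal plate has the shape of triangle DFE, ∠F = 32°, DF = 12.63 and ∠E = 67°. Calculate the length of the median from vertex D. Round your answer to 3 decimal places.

m_D ≈ 7.764

The third angle is ∠D = 180° − ∠F − ∠E = 81.00°.
Law of sines: FE = DF·sin D/sin E ≈ 13.552.
Law of sines: ED = DF·sin F/sin E ≈ 7.2709.
Median from D: ½√(2·ED² + 2·DF² − FE²) ≈ 7.7639.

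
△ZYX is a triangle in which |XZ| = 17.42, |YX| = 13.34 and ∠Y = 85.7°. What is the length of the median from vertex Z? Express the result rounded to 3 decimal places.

13.500

Law of sines: sin Z = |YX|·sin Y/|XZ| ≈ 0.76363.
Since |XZ| ≥ |YX|, only the acute value applies: ∠Z ≈ 49.79°.
Then ∠X = 180° − ∠Y − ∠Z ≈ 44.51°.
Law of sines gives |ZY| = |XZ|·sin X/sin Y ≈ 12.247.
Median from Z: ½√(2·|XZ|² + 2·|ZY|² − |YX|²) ≈ 13.5.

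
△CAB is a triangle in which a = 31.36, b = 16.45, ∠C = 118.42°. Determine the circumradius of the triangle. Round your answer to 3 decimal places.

23.749

By the law of cosines, c² = a² + b² − 2·a·b·cos C = 1745.1, so c ≈ 41.774.
Area = ½·a·b·sin C ≈ 226.85.
Circumradius = c/(2 sin C) ≈ 23.749.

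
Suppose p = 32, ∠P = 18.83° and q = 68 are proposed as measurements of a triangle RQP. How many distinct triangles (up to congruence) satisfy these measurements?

2

q·sin P = 68·sin(18.83°) ≈ 21.95.
Since q sin P < p < q (21.95 < 32 < 68), two triangles exist.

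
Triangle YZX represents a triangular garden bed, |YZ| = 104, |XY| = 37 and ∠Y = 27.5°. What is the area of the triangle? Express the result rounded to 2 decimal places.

Area = ½·|XY|·|YZ|·sin Y ≈ 888.4.

888.40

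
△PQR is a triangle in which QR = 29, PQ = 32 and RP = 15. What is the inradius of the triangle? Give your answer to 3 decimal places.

5.717

Semiperimeter s = (29 + 15 + 32)/2 = 38.
Heron's formula: area = √(38·9·23·6) ≈ 217.25.
Inradius = area/s = 217.25/38 ≈ 5.717.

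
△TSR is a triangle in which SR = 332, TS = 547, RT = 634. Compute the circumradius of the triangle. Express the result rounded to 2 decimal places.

317.07

By the law of cosines, cos T = (RT² + TS² − SR²) / (2·RT·TS) ≈ 0.85200, so ∠T ≈ 31.57°.
Circumradius = SR/(2 sin T) ≈ 317.07.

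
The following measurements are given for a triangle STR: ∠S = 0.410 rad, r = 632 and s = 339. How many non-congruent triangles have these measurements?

r·sin S = 632·sin(0.410 rad) ≈ 251.9.
Since r sin S < s < r (251.9 < 339 < 632), two triangles exist.

2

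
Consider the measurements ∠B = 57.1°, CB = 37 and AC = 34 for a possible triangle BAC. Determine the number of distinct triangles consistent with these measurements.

CB·sin B = 37·sin(57.1°) ≈ 31.07.
Since CB sin B < AC < CB (31.07 < 34 < 37), two triangles exist.

2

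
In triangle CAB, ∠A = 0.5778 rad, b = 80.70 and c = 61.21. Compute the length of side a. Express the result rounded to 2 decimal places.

By the law of cosines, a² = b² + c² − 2·b·c·cos A = 1983.6, so a ≈ 44.538.

44.54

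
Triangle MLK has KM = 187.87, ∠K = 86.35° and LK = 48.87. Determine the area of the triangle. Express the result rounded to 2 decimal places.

Area = ½·LK·KM·sin K ≈ 4581.3.

area ≈ 4581.29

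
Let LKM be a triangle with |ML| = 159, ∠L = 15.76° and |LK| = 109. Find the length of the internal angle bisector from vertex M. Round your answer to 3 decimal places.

86.098

By the law of cosines, |KM|² = |ML|² + |LK|² − 2·|ML|·|LK|·cos L = 3803, so |KM| ≈ 61.669.
Law of cosines again: cos M = (|KM|² + |ML|² − |LK|²)/(2·|KM|·|ML|) ≈ 0.87723, so ∠M ≈ 28.69°.
The bisector from M has length 2·|KM|·|ML|·cos(∠M/2)/(|KM|+|ML|) ≈ 86.098.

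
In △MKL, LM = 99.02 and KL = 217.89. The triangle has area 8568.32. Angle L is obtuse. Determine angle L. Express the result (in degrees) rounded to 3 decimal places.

127.414

From area = ½·KL·LM·sin L, we get sin L = 2·area/(KL·LM) ≈ 0.79427.
Taking the obtuse solution, ∠L ≈ 127.41°.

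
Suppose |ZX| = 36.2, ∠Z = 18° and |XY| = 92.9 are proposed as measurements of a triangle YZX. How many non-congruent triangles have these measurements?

1

|ZX|·sin Z = 36.2·sin(18°) ≈ 11.19.
Since |XY| ≥ |ZX|, exactly one triangle exists.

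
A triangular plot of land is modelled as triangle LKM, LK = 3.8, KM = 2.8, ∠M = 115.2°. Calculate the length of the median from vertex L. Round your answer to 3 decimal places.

m_L ≈ 2.570

Law of sines: sin L = KM·sin M/LK ≈ 0.66671.
Since LK ≥ KM, only the acute value applies: ∠L ≈ 41.81°.
Then ∠K = 180° − ∠M − ∠L ≈ 22.99°.
Law of sines gives ML = LK·sin K/sin M ≈ 1.64.
Median from L: ½√(2·ML² + 2·LK² − KM²) ≈ 2.57.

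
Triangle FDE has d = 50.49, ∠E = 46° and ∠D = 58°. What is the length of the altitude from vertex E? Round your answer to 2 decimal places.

h_E ≈ 48.99

The third angle is ∠F = 180° − ∠D − ∠E = 76.00°.
Law of sines: f = d·sin F/sin D ≈ 57.768.
Law of sines: e = d·sin E/sin D ≈ 42.827.
Area = ½·d·f·sin E ≈ 1049.1.
The altitude from E has length 2·area/e ≈ 48.99.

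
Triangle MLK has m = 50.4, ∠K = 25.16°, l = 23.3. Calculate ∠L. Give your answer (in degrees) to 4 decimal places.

18.6734

By the law of cosines, k² = m² + l² − 2·m·l·cos K = 957.24, so k ≈ 30.939.
Law of cosines again: cos L = (k² + m² − l²)/(2·k·m) ≈ 0.94736, so ∠L ≈ 18.67°.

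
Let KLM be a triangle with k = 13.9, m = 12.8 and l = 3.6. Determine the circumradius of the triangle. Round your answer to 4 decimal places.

By the law of cosines, cos K = (l² + m² − k²) / (2·l·m) ≈ -0.17806, so ∠K ≈ 1.750 rad.
Circumradius = k/(2 sin K) ≈ 7.0629.

R ≈ 7.0629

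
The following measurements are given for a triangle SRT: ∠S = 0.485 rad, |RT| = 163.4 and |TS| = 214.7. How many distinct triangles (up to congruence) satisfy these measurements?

|TS|·sin S = 214.7·sin(0.485 rad) ≈ 100.1.
Since |TS| sin S < |RT| < |TS| (100.1 < 163.4 < 214.7), two triangles exist.

2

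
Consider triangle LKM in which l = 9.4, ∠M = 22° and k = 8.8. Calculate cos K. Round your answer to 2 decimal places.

0.35

By the law of cosines, m² = l² + k² − 2·l·k·cos M = 12.407, so m ≈ 3.5223.
Law of cosines again: cos K = (m² + l² − k²)/(2·m·l) ≈ 0.35226, so ∠K ≈ 69.37°.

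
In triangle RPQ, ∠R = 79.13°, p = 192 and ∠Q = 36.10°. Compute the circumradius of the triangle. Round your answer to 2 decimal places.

106.12

The third angle is ∠P = 180° − ∠Q − ∠R = 64.77°.
Law of sines: r = p·sin R/sin P ≈ 208.44.
Law of sines: q = p·sin Q/sin P ≈ 125.06.
Circumradius = p/(2 sin P) ≈ 106.12.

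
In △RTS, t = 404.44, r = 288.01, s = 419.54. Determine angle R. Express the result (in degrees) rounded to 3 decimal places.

∠R ≈ 40.866°

By the law of cosines, cos R = (t² + s² − r²) / (2·t·s) ≈ 0.75624, so ∠R ≈ 40.87°.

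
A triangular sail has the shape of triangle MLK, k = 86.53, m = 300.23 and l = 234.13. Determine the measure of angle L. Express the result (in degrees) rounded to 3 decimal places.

By the law of cosines, cos L = (k² + m² − l²) / (2·k·m) ≈ 0.82391, so ∠L ≈ 34.52°.

34.522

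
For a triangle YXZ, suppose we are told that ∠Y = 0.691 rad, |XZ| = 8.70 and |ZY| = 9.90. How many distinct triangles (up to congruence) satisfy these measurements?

|ZY|·sin Y = 9.90·sin(0.691 rad) ≈ 6.309.
Since |ZY| sin Y < |XZ| < |ZY| (6.309 < 8.70 < 9.90), two triangles exist.

2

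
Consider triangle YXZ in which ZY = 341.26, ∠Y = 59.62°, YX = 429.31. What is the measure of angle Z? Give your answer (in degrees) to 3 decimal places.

By the law of cosines, XZ² = ZY² + YX² − 2·ZY·YX·cos Y = 1.5258e+05, so XZ ≈ 390.61.
Law of cosines again: cos Z = (XZ² + ZY² − YX²)/(2·XZ·ZY) ≈ 0.31782, so ∠Z ≈ 71.47°.

∠Z ≈ 71.469°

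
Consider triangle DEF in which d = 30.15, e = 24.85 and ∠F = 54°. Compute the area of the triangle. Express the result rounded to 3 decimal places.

303.069

Area = ½·d·e·sin F ≈ 303.07.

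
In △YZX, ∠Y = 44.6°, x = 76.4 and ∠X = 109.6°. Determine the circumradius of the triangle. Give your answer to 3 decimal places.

40.550

The third angle is ∠Z = 180° − ∠X − ∠Y = 25.80°.
Law of sines: y = x·sin Y/sin X ≈ 56.944.
Law of sines: z = x·sin Z/sin X ≈ 35.297.
Circumradius = x/(2 sin X) ≈ 40.55.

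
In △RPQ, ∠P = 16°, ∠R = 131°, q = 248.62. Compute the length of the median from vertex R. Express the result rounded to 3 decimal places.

The third angle is ∠Q = 180° − ∠R − ∠P = 33.00°.
Law of sines: r = q·sin R/sin Q ≈ 344.51.
Law of sines: p = q·sin P/sin Q ≈ 125.82.
Median from R: ½√(2·p² + 2·q² − r²) ≈ 95.652.

95.652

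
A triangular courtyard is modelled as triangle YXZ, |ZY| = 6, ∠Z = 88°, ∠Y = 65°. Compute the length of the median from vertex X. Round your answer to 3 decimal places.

m_X ≈ 12.246

The third angle is ∠X = 180° − ∠Z − ∠Y = 27.00°.
Law of sines: |XZ| = |ZY|·sin Y/sin X ≈ 11.978.
Law of sines: |YX| = |ZY|·sin Z/sin X ≈ 13.208.
Median from X: ½√(2·|YX|² + 2·|XZ|² − |ZY|²) ≈ 12.246.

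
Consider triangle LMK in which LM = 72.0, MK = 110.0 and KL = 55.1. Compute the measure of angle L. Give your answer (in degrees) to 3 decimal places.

By the law of cosines, cos L = (KL² + LM² − MK²) / (2·KL·LM) ≈ -0.48901, so ∠L ≈ 119.28°.

∠L ≈ 119.275°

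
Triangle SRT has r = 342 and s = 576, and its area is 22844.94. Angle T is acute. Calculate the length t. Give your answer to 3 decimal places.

255.929

From area = ½·s·r·sin T, we get sin T = 2·area/(s·r) ≈ 0.23194.
Taking the acute solution, ∠T ≈ 0.234 rad.
Law of cosines then gives t ≈ 255.93.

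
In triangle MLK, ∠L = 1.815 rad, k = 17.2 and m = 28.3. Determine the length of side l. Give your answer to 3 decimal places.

36.498

By the law of cosines, l² = k² + m² − 2·k·m·cos L = 1332.1, so l ≈ 36.498.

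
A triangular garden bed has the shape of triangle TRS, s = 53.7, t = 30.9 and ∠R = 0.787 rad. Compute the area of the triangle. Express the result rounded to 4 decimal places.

587.6007

Area = ½·s·t·sin R ≈ 587.6.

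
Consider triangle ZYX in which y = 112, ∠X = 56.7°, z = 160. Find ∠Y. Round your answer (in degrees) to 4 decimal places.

43.5393

By the law of cosines, x² = z² + y² − 2·z·y·cos X = 18467, so x ≈ 135.89.
Law of cosines again: cos Y = (x² + z² − y²)/(2·x·z) ≈ 0.72490, so ∠Y ≈ 43.54°.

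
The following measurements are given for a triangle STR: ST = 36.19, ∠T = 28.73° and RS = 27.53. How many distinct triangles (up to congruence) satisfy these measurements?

ST·sin T = 36.19·sin(28.73°) ≈ 17.4.
Since ST sin T < RS < ST (17.4 < 27.53 < 36.19), two triangles exist.

2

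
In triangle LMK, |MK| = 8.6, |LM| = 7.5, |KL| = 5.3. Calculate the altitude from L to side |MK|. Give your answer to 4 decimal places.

h_L ≈ 4.5825

Semiperimeter s = (8.6 + 5.3 + 7.5)/2 = 10.7.
Heron's formula: area = √(10.7·2.1·5.4·3.2) ≈ 19.705.
The altitude from L has length 2·area/|MK| ≈ 4.5825.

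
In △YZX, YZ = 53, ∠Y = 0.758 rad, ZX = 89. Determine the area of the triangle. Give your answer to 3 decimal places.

Law of sines: sin X = YZ·sin Y/ZX ≈ 0.40939.
Since ZX ≥ YZ, only the acute value applies: ∠X ≈ 0.422 rad.
Then ∠Z = π − ∠Y − ∠X ≈ 1.962 rad.
Law of sines gives XY = ZX·sin Z/sin Y ≈ 119.69.
Area = ½·ZX·YZ·sin Z ≈ 2180.5.

2180.493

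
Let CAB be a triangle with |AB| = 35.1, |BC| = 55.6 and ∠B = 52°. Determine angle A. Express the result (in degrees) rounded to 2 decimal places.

By the law of cosines, |CA|² = |AB|² + |BC|² − 2·|AB|·|BC|·cos B = 1920.4, so |CA| ≈ 43.822.
Law of cosines again: cos A = (|CA|² + |AB|² − |BC|²)/(2·|CA|·|AB|) ≈ 0.01984, so ∠A ≈ 88.86°.

88.86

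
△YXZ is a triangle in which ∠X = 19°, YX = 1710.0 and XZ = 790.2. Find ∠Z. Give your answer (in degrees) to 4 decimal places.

146.0406

By the law of cosines, ZY² = YX² + XZ² − 2·YX·XZ·cos X = 9.9327e+05, so ZY ≈ 996.63.
Law of cosines again: cos Z = (XZ² + ZY² − YX²)/(2·XZ·ZY) ≈ -0.82943, so ∠Z ≈ 146.04°.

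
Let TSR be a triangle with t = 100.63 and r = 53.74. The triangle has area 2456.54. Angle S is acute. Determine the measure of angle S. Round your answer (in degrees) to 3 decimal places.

From area = ½·r·t·sin S, we get sin S = 2·area/(r·t) ≈ 0.90851.
Taking the acute solution, ∠S ≈ 65.30°.

∠S ≈ 65.300°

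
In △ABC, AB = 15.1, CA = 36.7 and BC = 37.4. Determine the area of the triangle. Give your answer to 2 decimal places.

Semiperimeter s = (37.4 + 36.7 + 15.1)/2 = 44.6.
Heron's formula: area = √(44.6·7.2·7.9·29.5) ≈ 273.56.

273.56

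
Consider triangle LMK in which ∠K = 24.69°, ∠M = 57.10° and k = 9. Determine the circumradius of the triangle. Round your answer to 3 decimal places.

The third angle is ∠L = 180° − ∠M − ∠K = 98.21°.
Law of sines: l = k·sin L/sin K ≈ 21.325.
Law of sines: m = k·sin M/sin K ≈ 18.091.
Circumradius = k/(2 sin K) ≈ 10.773.

10.773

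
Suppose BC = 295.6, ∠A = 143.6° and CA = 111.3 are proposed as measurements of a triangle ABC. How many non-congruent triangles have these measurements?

1

CA·sin A = 111.3·sin(143.6°) ≈ 66.05.
Since ∠A is not acute, a triangle exists only if BC > CA; here BC > CA, so there is exactly one triangle.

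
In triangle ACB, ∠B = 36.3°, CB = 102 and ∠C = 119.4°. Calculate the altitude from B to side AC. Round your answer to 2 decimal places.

The third angle is ∠A = 180° − ∠C − ∠B = 24.30°.
Law of sines: BA = CB·sin C/sin A ≈ 215.94.
Law of sines: AC = CB·sin B/sin A ≈ 146.74.
Area = ½·CB·BA·sin B ≈ 6519.9.
The altitude from B has length 2·area/AC ≈ 88.864.

88.86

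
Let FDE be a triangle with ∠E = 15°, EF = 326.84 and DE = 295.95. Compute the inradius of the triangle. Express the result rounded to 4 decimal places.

r ≈ 35.2777

By the law of cosines, FD² = DE² + EF² − 2·DE·EF·cos E = 7546.1, so FD ≈ 86.868.
Area = ½·DE·EF·sin E ≈ 12518.
Semiperimeter s = (295.95+326.84+86.868)/2 = 354.83.
Inradius = area/s = 12518/354.83 ≈ 35.278.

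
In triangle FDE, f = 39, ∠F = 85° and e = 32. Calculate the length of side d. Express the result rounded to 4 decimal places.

Law of sines: sin E = e·sin F/f ≈ 0.81739.
Since f ≥ e, only the acute value applies: ∠E ≈ 54.82°.
Then ∠D = 180° − ∠F − ∠E ≈ 40.18°.
Law of sines gives d = f·sin D/sin F ≈ 25.256.

25.2563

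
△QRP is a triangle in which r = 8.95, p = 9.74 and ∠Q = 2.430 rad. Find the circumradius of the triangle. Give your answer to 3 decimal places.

By the law of cosines, q² = r² + p² − 2·r·p·cos Q = 307.01, so q ≈ 17.522.
Area = ½·r·p·sin Q ≈ 28.464.
Circumradius = q/(2 sin Q) ≈ 13.415.

13.415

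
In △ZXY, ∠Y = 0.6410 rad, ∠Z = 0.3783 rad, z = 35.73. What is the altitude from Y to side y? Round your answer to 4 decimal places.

The third angle is ∠X = π − ∠Y − ∠Z = 2.1223 rad.
Law of sines: x = z·sin X/sin Z ≈ 82.397.
Law of sines: y = z·sin Y/sin Z ≈ 57.85.
Area = ½·z·x·sin Y ≈ 880.27.
The altitude from Y has length 2·area/y ≈ 30.433.

h_Y ≈ 30.4327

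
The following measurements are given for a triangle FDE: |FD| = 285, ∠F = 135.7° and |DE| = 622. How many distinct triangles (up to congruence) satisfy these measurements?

|FD|·sin F = 285·sin(135.7°) ≈ 199.
Since ∠F is not acute, a triangle exists only if |DE| > |FD|; here |DE| > |FD|, so there is exactly one triangle.

1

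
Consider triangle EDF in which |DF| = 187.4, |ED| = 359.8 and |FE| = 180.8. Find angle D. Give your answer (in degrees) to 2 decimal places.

12.04

By the law of cosines, cos D = (|ED|² + |DF|² − |FE|²) / (2·|ED|·|DF|) ≈ 0.97800, so ∠D ≈ 12.04°.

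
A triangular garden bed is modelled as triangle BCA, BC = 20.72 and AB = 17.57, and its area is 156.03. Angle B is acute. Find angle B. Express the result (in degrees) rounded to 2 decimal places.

∠B ≈ 59.00°

From area = ½·AB·BC·sin B, we get sin B = 2·area/(AB·BC) ≈ 0.85719.
Taking the acute solution, ∠B ≈ 59.00°.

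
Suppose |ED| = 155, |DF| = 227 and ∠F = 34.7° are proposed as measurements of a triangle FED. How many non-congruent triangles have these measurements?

2

|DF|·sin F = 227·sin(34.7°) ≈ 129.2.
Since |DF| sin F < |ED| < |DF| (129.2 < 155 < 227), two triangles exist.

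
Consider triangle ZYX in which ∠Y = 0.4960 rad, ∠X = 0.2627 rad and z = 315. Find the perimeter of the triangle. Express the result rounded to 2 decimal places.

651.80

The third angle is ∠Z = π − ∠Y − ∠X = 2.3829 rad.
Law of sines: y = z·sin Y/sin Z ≈ 217.9.
Law of sines: x = z·sin X/sin Z ≈ 118.9.
Semiperimeter s = (315+217.9+118.9)/2 = 325.9.
Perimeter = 315 + 217.9 + 118.9 = 651.8.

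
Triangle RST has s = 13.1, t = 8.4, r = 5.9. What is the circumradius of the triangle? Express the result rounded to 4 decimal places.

8.8048

By the law of cosines, cos R = (s² + t² − r²) / (2·s·t) ≈ 0.94220, so ∠R ≈ 19.58°.
Circumradius = r/(2 sin R) ≈ 8.8048.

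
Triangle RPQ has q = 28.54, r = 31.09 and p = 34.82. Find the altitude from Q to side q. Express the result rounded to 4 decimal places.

Semiperimeter s = (31.09 + 34.82 + 28.54)/2 = 47.225.
Heron's formula: area = √(47.225·16.135·12.405·18.685) ≈ 420.26.
The altitude from Q has length 2·area/q ≈ 29.45.

h_Q ≈ 29.4504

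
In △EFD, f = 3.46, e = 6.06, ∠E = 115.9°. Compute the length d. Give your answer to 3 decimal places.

Law of sines: sin F = f·sin E/e ≈ 0.51361.
Since e ≥ f, only the acute value applies: ∠F ≈ 30.90°.
Then ∠D = 180° − ∠E − ∠F ≈ 33.20°.
Law of sines gives d = e·sin D/sin E ≈ 3.6883.

3.688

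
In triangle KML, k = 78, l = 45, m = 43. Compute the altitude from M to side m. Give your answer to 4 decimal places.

36.9409

Semiperimeter s = (78 + 43 + 45)/2 = 83.
Heron's formula: area = √(83·5·40·38) ≈ 794.23.
The altitude from M has length 2·area/m ≈ 36.941.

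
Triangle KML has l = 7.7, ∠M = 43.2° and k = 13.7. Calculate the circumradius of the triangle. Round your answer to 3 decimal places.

R ≈ 7.051

By the law of cosines, m² = l² + k² − 2·l·k·cos M = 93.182, so m ≈ 9.6531.
Area = ½·l·k·sin M ≈ 36.106.
Circumradius = m/(2 sin M) ≈ 7.0507.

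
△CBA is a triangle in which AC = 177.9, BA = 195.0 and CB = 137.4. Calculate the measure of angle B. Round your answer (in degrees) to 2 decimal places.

By the law of cosines, cos B = (CB² + BA² − AC²) / (2·CB·BA) ≈ 0.47131, so ∠B ≈ 61.88°.

∠B ≈ 61.88°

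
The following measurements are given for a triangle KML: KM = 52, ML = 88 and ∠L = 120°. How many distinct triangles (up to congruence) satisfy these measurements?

0

ML·sin L = 88·sin(120°) ≈ 76.21.
Since ∠L is not acute, a triangle exists only if KM > ML; here KM ≤ ML, so there is no triangle.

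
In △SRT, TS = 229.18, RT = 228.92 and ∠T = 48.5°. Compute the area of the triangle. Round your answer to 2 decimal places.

Area = ½·RT·TS·sin T ≈ 19647.

19646.56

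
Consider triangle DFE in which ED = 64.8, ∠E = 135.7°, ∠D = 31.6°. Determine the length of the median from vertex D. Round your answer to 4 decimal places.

The third angle is ∠F = 180° − ∠E − ∠D = 12.70°.
Law of sines: FE = ED·sin D/sin F ≈ 154.45.
Law of sines: DF = ED·sin E/sin F ≈ 205.86.
Median from D: ½√(2·ED² + 2·DF² − FE²) ≈ 131.62.

m_D ≈ 131.6249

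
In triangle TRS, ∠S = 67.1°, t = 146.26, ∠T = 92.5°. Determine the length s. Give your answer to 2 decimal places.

134.86

The third angle is ∠R = 180° − ∠S − ∠T = 20.40°.
Law of sines: s = t·sin S/sin T ≈ 134.86.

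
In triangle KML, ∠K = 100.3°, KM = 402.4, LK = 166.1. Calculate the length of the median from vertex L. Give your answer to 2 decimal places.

By the law of cosines, ML² = LK² + KM² − 2·LK·KM·cos K = 2.1342e+05, so ML ≈ 461.97.
Median from L: ½√(2·ML² + 2·LK² − KM²) ≈ 282.88.

282.88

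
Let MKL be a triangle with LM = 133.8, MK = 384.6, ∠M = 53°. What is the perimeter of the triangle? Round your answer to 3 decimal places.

By the law of cosines, KL² = LM² + MK² − 2·LM·MK·cos M = 1.0388e+05, so KL ≈ 322.31.
Semiperimeter s = (322.31+133.8+384.6)/2 = 420.35.
Perimeter = 322.31 + 133.8 + 384.6 = 840.71.

840.706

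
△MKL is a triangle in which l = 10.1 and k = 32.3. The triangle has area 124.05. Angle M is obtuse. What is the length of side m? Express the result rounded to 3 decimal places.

39.610

From area = ½·k·l·sin M, we get sin M = 2·area/(k·l) ≈ 0.76051.
Taking the obtuse solution, ∠M ≈ 130.49°.
Law of cosines then gives m ≈ 39.61.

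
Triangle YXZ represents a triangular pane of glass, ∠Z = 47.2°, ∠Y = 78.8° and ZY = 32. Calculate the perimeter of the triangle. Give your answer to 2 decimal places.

The third angle is ∠X = 180° − ∠Z − ∠Y = 54.00°.
Law of sines: XZ = ZY·sin Y/sin X ≈ 38.801.
Law of sines: YX = ZY·sin Z/sin X ≈ 29.022.
Semiperimeter s = (38.801+32+29.022)/2 = 49.911.
Perimeter = 38.801 + 32 + 29.022 = 99.823.

99.82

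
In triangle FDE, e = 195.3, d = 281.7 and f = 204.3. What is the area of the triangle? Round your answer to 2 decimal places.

area ≈ 19949.46

Semiperimeter s = (204.3 + 281.7 + 195.3)/2 = 340.65.
Heron's formula: area = √(340.65·136.35·58.95·145.35) ≈ 19949.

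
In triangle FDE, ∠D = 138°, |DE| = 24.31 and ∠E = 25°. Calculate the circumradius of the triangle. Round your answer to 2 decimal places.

The third angle is ∠F = 180° − ∠D − ∠E = 17.00°.
Law of sines: |EF| = |DE|·sin D/sin F ≈ 55.637.
Law of sines: |FD| = |DE|·sin E/sin F ≈ 35.14.
Circumradius = |DE|/(2 sin F) ≈ 41.574.

41.57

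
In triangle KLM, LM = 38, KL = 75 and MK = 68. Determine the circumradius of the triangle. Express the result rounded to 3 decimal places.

By the law of cosines, cos K = (MK² + KL² − LM²) / (2·MK·KL) ≈ 0.86324, so ∠K ≈ 30.32°.
Circumradius = LM/(2 sin K) ≈ 37.639.

37.639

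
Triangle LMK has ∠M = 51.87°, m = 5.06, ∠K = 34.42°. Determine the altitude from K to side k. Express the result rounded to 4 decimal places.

h_K ≈ 5.0494

The third angle is ∠L = 180° − ∠M − ∠K = 93.71°.
Law of sines: l = m·sin L/sin M ≈ 6.4192.
Law of sines: k = m·sin K/sin M ≈ 3.6361.
Area = ½·m·l·sin K ≈ 9.18.
The altitude from K has length 2·area/k ≈ 5.0494.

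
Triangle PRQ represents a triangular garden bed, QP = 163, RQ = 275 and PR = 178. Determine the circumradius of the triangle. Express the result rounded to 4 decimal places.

By the law of cosines, cos P = (QP² + PR² − RQ²) / (2·QP·PR) ≈ -0.29937, so ∠P ≈ 107.42°.
Circumradius = RQ/(2 sin P) ≈ 144.11.

144.1094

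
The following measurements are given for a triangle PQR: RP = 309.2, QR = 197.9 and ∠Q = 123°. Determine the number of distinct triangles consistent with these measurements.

1

QR·sin Q = 197.9·sin(123°) ≈ 166.
Since ∠Q is not acute, a triangle exists only if RP > QR; here RP > QR, so there is exactly one triangle.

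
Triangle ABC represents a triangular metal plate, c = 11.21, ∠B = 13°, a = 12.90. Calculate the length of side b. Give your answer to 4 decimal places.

3.2045

By the law of cosines, b² = c² + a² − 2·c·a·cos B = 10.269, so b ≈ 3.2045.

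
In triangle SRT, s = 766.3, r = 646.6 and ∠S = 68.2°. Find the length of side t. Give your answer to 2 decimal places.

Law of sines: sin R = r·sin S/s ≈ 0.78345.
Since s ≥ r, only the acute value applies: ∠R ≈ 51.58°.
Then ∠T = 180° − ∠S − ∠R ≈ 60.22°.
Law of sines gives t = s·sin T/sin S ≈ 716.35.

716.35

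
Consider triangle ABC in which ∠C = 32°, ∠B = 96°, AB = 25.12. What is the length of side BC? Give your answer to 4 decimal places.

37.3544

The third angle is ∠A = 180° − ∠B − ∠C = 52.00°.
Law of sines: BC = AB·sin A/sin C ≈ 37.354.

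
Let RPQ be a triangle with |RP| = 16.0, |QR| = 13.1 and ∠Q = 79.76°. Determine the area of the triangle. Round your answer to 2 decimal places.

Law of sines: sin P = |QR|·sin Q/|RP| ≈ 0.80571.
Since |RP| ≥ |QR|, only the acute value applies: ∠P ≈ 53.68°.
Then ∠R = 180° − ∠Q − ∠P ≈ 46.56°.
Law of sines gives |PQ| = |RP|·sin R/sin Q ≈ 11.806.
Area = ½·|RP|·|QR|·sin R ≈ 76.096.

area ≈ 76.10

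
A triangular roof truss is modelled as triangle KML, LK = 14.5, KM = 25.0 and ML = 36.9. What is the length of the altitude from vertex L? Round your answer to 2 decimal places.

9.97

Semiperimeter s = (36.9 + 14.5 + 25)/2 = 38.2.
Heron's formula: area = √(38.2·1.3·23.7·13.2) ≈ 124.64.
The altitude from L has length 2·area/KM ≈ 9.9714.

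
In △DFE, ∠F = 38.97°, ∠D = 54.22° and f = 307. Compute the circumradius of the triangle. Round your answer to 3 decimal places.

R ≈ 244.072

The third angle is ∠E = 180° − ∠D − ∠F = 86.81°.
Law of sines: d = f·sin D/sin F ≈ 396.02.
Law of sines: e = f·sin E/sin F ≈ 487.39.
Circumradius = f/(2 sin F) ≈ 244.07.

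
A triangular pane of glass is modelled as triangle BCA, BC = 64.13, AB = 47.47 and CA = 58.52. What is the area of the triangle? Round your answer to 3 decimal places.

Semiperimeter s = (58.52 + 47.47 + 64.13)/2 = 85.06.
Heron's formula: area = √(85.06·26.54·37.59·20.93) ≈ 1332.7.

1332.705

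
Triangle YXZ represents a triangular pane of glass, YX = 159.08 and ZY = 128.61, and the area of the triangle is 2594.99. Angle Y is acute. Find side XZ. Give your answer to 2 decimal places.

From area = ½·ZY·YX·sin Y, we get sin Y = 2·area/(ZY·YX) ≈ 0.25367.
Taking the acute solution, ∠Y ≈ 0.256 rad.
Law of cosines then gives XZ ≈ 47.612.

47.61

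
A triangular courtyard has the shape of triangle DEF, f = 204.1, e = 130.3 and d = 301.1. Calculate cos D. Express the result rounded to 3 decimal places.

cos D ≈ -0.602

By the law of cosines, cos D = (e² + f² − d²) / (2·e·f) ≈ -0.60213, so ∠D ≈ 127.02°.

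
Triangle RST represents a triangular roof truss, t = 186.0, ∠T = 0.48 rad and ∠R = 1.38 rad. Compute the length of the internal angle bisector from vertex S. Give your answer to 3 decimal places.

t_S ≈ 202.816

The third angle is ∠S = π − ∠T − ∠R = 1.282 rad.
Law of sines: r = t·sin R/sin T ≈ 395.48.
Law of sines: s = t·sin S/sin T ≈ 386.06.
The bisector from S has length 2·t·r·cos(∠S/2)/(t+r) ≈ 202.82.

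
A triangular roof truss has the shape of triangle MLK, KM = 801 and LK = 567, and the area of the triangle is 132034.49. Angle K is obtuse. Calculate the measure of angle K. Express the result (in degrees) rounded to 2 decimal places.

∠K ≈ 144.45°

From area = ½·LK·KM·sin K, we get sin K = 2·area/(LK·KM) ≈ 0.58144.
Taking the obtuse solution, ∠K ≈ 144.45°.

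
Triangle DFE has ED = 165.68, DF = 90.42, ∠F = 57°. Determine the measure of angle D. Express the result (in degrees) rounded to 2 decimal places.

Law of sines: sin E = DF·sin F/ED ≈ 0.45771.
Since ED ≥ DF, only the acute value applies: ∠E ≈ 27.24°.
Then ∠D = 180° − ∠F − ∠E ≈ 95.76°.

∠D ≈ 95.76°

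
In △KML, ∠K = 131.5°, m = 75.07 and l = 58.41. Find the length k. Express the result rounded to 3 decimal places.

121.894

By the law of cosines, k² = m² + l² − 2·m·l·cos K = 14858, so k ≈ 121.89.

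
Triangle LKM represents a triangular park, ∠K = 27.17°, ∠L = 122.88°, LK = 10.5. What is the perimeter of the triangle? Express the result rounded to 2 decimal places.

The third angle is ∠M = 180° − ∠L − ∠K = 29.95°.
Law of sines: KM = LK·sin L/sin M ≈ 17.663.
Law of sines: ML = LK·sin K/sin M ≈ 9.6038.
Semiperimeter s = (17.663+9.6038+10.5)/2 = 18.883.
Perimeter = 17.663 + 9.6038 + 10.5 = 37.766.

perimeter ≈ 37.77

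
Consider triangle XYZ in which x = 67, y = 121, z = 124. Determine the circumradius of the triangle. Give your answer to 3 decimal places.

63.732

By the law of cosines, cos X = (y² + z² − x²) / (2·y·z) ≈ 0.85071, so ∠X ≈ 31.71°.
Circumradius = x/(2 sin X) ≈ 63.732.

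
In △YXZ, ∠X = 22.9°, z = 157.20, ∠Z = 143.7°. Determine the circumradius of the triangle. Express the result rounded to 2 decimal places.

R ≈ 132.77

The third angle is ∠Y = 180° − ∠X − ∠Z = 13.40°.
Law of sines: y = z·sin Y/sin Z ≈ 61.537.
Law of sines: x = z·sin X/sin Z ≈ 103.33.
Circumradius = z/(2 sin Z) ≈ 132.77.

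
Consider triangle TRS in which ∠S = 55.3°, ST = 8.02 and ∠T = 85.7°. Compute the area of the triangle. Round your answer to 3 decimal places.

The third angle is ∠R = 180° − ∠S − ∠T = 39.00°.
Law of sines: RS = ST·sin T/sin R ≈ 12.708.
Law of sines: TR = ST·sin S/sin R ≈ 10.477.
Area = ½·ST·RS·sin S ≈ 41.896.

area ≈ 41.896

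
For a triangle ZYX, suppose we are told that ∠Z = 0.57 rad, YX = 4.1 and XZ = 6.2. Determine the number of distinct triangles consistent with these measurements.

2

XZ·sin Z = 6.2·sin(0.57 rad) ≈ 3.346.
Since XZ sin Z < YX < XZ (3.346 < 4.1 < 6.2), two triangles exist.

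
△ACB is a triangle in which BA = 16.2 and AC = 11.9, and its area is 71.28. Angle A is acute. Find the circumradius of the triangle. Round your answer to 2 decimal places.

From area = ½·BA·AC·sin A, we get sin A = 2·area/(BA·AC) ≈ 0.73950.
Taking the acute solution, ∠A ≈ 47.69°.
Law of cosines then gives CB ≈ 12.021.
Circumradius = CB/(2 sin A) ≈ 8.1279.

R ≈ 8.13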